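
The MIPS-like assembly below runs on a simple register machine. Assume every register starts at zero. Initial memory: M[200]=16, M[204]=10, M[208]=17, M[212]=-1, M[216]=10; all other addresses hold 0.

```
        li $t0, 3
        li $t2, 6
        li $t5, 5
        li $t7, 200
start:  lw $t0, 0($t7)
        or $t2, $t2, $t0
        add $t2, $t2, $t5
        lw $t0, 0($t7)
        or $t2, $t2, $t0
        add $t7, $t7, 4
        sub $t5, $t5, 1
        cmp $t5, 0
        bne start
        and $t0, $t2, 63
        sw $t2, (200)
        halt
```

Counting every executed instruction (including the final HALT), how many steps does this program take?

li $t0, 3 → $t0=3
li $t2, 6 → $t2=6
li $t5, 5 → $t5=5
li $t7, 200 → $t7=200
lw $t0, 0($t7) → $t0=M[200]=16
or $t2, $t2, $t0 → $t2=6|16=22
add $t2, $t2, $t5 → $t2=22+5=27
lw $t0, 0($t7) → $t0=M[200]=16
or $t2, $t2, $t0 → $t2=27|16=27
add $t7, $t7, 4 → $t7=200+4=204
sub $t5, $t5, 1 → $t5=5-1=4
cmp $t5, 0  (cmp 4,0)
bne start: taken
lw $t0, 0($t7) → $t0=M[204]=10
or $t2, $t2, $t0 → $t2=27|10=27
add $t2, $t2, $t5 → $t2=27+4=31
lw $t0, 0($t7) → $t0=M[204]=10
or $t2, $t2, $t0 → $t2=31|10=31
add $t7, $t7, 4 → $t7=204+4=208
sub $t5, $t5, 1 → $t5=4-1=3
cmp $t5, 0  (cmp 3,0)
bne start: taken
lw $t0, 0($t7) → $t0=M[208]=17
or $t2, $t2, $t0 → $t2=31|17=31
add $t2, $t2, $t5 → $t2=31+3=34
lw $t0, 0($t7) → $t0=M[208]=17
or $t2, $t2, $t0 → $t2=34|17=51
add $t7, $t7, 4 → $t7=208+4=212
sub $t5, $t5, 1 → $t5=3-1=2
cmp $t5, 0  (cmp 2,0)
bne start: taken
lw $t0, 0($t7) → $t0=M[212]=-1
or $t2, $t2, $t0 → $t2=51|(-1)=-1
add $t2, $t2, $t5 → $t2=(-1)+2=1
lw $t0, 0($t7) → $t0=M[212]=-1
or $t2, $t2, $t0 → $t2=1|(-1)=-1
add $t7, $t7, 4 → $t7=212+4=216
sub $t5, $t5, 1 → $t5=2-1=1
cmp $t5, 0  (cmp 1,0)
bne start: taken
lw $t0, 0($t7) → $t0=M[216]=10
or $t2, $t2, $t0 → $t2=(-1)|10=-1
add $t2, $t2, $t5 → $t2=(-1)+1=0
lw $t0, 0($t7) → $t0=M[216]=10
or $t2, $t2, $t0 → $t2=0|10=10
add $t7, $t7, 4 → $t7=216+4=220
sub $t5, $t5, 1 → $t5=1-1=0
cmp $t5, 0  (cmp 0,0)
bne start: not taken
and $t0, $t2, 63 → $t0=10&63=10
sw $t2, (200) → M[200]=10
halt.
Total executed instructions: 52.

52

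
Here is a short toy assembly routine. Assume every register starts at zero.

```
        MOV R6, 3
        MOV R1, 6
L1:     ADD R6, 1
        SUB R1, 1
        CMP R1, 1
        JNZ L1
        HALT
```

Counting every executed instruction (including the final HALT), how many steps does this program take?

23

MOV R6, 3 → R6=3
MOV R1, 6 → R1=6
ADD R6, 1 → R6=3+1=4
SUB R1, 1 → R1=6-1=5
CMP R1, 1  (cmp 5,1)
JNZ L1: taken
ADD R6, 1 → R6=4+1=5
SUB R1, 1 → R1=5-1=4
CMP R1, 1  (cmp 4,1)
JNZ L1: taken
ADD R6, 1 → R6=5+1=6
SUB R1, 1 → R1=4-1=3
CMP R1, 1  (cmp 3,1)
JNZ L1: taken
ADD R6, 1 → R6=6+1=7
SUB R1, 1 → R1=3-1=2
CMP R1, 1  (cmp 2,1)
JNZ L1: taken
ADD R6, 1 → R6=7+1=8
SUB R1, 1 → R1=2-1=1
CMP R1, 1  (cmp 1,1)
JNZ L1: not taken
halt.
Total executed instructions: 23.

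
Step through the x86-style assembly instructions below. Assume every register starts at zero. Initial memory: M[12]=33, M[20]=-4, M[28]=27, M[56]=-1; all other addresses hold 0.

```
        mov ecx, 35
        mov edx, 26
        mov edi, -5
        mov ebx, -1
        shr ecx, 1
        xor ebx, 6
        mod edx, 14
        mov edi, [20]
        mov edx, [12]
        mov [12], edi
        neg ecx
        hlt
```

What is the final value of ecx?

-17

ecx=35
edx=26
edi=-5
ebx=-1
ecx=35>>1=17
ebx=(-1)^6=-7
edx=26%14=12
edi=M[20]=-4
edx=M[12]=33
mov [12], edi → M[12]=-4
ecx=-(17)=-17
halt.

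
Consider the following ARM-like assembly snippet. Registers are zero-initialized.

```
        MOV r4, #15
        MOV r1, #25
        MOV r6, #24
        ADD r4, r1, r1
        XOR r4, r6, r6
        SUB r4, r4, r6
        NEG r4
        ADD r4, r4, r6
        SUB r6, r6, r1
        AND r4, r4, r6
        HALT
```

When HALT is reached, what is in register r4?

r4=15
r1=25
r6=24
r4=25+25=50
r4=24^24=0
r4=0-24=-24
r4=-(-24)=24
r4=24+24=48
r6=24-25=-1
r4=48&(-1)=48
halt.

48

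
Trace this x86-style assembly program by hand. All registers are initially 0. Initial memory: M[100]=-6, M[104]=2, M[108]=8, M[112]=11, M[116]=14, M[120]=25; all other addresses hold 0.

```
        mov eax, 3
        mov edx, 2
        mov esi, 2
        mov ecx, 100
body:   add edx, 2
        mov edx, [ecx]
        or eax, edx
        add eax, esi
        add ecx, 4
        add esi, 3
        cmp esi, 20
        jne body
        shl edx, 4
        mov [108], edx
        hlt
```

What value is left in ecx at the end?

124

eax=3
edx=2
esi=2
ecx=100
edx=2+2=4
edx=M[100]=-6
eax=3|(-6)=-5
eax=(-5)+2=-3
ecx=100+4=104
esi=2+3=5
cmp esi, 20  (cmp 5,20)
jne body: taken
edx=(-6)+2=-4
edx=M[104]=2
eax=(-3)|2=-1
eax=(-1)+5=4
ecx=104+4=108
esi=5+3=8
cmp esi, 20  (cmp 8,20)
jne body: taken
edx=2+2=4
edx=M[108]=8
eax=4|8=12
eax=12+8=20
ecx=108+4=112
esi=8+3=11
cmp esi, 20  (cmp 11,20)
jne body: taken
edx=8+2=10
edx=M[112]=11
eax=20|11=31
eax=31+11=42
ecx=112+4=116
esi=11+3=14
cmp esi, 20  (cmp 14,20)
jne body: taken
edx=11+2=13
edx=M[116]=14
eax=42|14=46
eax=46+14=60
ecx=116+4=120
esi=14+3=17
cmp esi, 20  (cmp 17,20)
jne body: taken
edx=14+2=16
edx=M[120]=25
eax=60|25=61
eax=61+17=78
ecx=120+4=124
esi=17+3=20
cmp esi, 20  (cmp 20,20)
jne body: not taken
edx=25<<4=400
mov [108], edx → M[108]=400
halt.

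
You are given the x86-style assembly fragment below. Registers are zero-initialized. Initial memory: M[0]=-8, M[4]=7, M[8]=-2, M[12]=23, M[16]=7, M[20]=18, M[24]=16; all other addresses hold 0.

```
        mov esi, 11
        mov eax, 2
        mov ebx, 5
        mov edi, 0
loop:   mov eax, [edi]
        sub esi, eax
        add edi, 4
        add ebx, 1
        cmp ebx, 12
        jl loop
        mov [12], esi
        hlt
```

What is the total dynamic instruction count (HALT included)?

48

after mov esi, 11: esi=11
after mov eax, 2: eax=2
after mov ebx, 5: ebx=5
after mov edi, 0: edi=0
after mov eax, [edi]: eax=M[0]=-8
after sub esi, eax: esi=11-(-8)=19
after add edi, 4: edi=0+4=4
after add ebx, 1: ebx=5+1=6
cmp ebx, 12  (cmp 6,12)
jl loop: taken
after mov eax, [edi]: eax=M[4]=7
after sub esi, eax: esi=19-7=12
after add edi, 4: edi=4+4=8
after add ebx, 1: ebx=6+1=7
cmp ebx, 12  (cmp 7,12)
jl loop: taken
after mov eax, [edi]: eax=M[8]=-2
after sub esi, eax: esi=12-(-2)=14
after add edi, 4: edi=8+4=12
after add ebx, 1: ebx=7+1=8
cmp ebx, 12  (cmp 8,12)
jl loop: taken
after mov eax, [edi]: eax=M[12]=23
after sub esi, eax: esi=14-23=-9
after add edi, 4: edi=12+4=16
after add ebx, 1: ebx=8+1=9
cmp ebx, 12  (cmp 9,12)
jl loop: taken
after mov eax, [edi]: eax=M[16]=7
after sub esi, eax: esi=(-9)-7=-16
after add edi, 4: edi=16+4=20
after add ebx, 1: ebx=9+1=10
cmp ebx, 12  (cmp 10,12)
jl loop: taken
after mov eax, [edi]: eax=M[20]=18
after sub esi, eax: esi=(-16)-18=-34
after add edi, 4: edi=20+4=24
after add ebx, 1: ebx=10+1=11
cmp ebx, 12  (cmp 11,12)
jl loop: taken
after mov eax, [edi]: eax=M[24]=16
after sub esi, eax: esi=(-34)-16=-50
after add edi, 4: edi=24+4=28
after add ebx, 1: ebx=11+1=12
cmp ebx, 12  (cmp 12,12)
jl loop: not taken
mov [12], esi → M[12]=-50
halt.
Total executed instructions: 48.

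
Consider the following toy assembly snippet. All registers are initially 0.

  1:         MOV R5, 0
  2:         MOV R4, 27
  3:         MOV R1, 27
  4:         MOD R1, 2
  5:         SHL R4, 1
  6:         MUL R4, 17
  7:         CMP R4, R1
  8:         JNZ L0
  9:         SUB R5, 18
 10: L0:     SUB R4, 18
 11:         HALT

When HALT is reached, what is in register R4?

after MOV R5, 0: R5=0
after MOV R4, 27: R4=27
after MOV R1, 27: R1=27
after MOD R1, 2: R1=27%2=1
after SHL R4, 1: R4=27<<1=54
after MUL R4, 17: R4=54*17=918
CMP R4, R1  (cmp 918,1)
JNZ L0: taken
after SUB R4, 18: R4=918-18=900
halt.

900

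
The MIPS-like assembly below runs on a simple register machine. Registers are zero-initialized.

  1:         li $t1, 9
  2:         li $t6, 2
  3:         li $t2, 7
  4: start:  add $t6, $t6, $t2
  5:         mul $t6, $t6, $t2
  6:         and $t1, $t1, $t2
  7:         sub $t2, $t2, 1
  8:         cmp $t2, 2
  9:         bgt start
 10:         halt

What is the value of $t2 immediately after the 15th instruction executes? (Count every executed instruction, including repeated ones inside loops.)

after li $t1, 9: $t1=9
after li $t6, 2: $t6=2
after li $t2, 7: $t2=7
after add $t6, $t6, $t2: $t6=2+7=9
after mul $t6, $t6, $t2: $t6=9*7=63
after and $t1, $t1, $t2: $t1=9&7=1
after sub $t2, $t2, 1: $t2=7-1=6
cmp $t2, 2  (cmp 6,2)
bgt start: taken
after add $t6, $t6, $t2: $t6=63+6=69
after mul $t6, $t6, $t2: $t6=69*6=414
after and $t1, $t1, $t2: $t1=1&6=0
after sub $t2, $t2, 1: $t2=6-1=5
cmp $t2, 2  (cmp 5,2)
bgt start: taken
After step 15: $t2 = 5.

5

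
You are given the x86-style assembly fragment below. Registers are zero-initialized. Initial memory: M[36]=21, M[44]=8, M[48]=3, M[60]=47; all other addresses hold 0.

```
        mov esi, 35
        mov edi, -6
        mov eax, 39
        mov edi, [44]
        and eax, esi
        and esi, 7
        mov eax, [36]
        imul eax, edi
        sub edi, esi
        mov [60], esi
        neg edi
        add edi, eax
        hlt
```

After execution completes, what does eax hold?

mov esi, 35 → esi=35
mov edi, -6 → edi=-6
mov eax, 39 → eax=39
mov edi, [44] → edi=M[44]=8
and eax, esi → eax=39&35=35
and esi, 7 → esi=35&7=3
mov eax, [36] → eax=M[36]=21
imul eax, edi → eax=21*8=168
sub edi, esi → edi=8-3=5
mov [60], esi → M[60]=3
neg edi → edi=-(5)=-5
add edi, eax → edi=(-5)+168=163
halt.

168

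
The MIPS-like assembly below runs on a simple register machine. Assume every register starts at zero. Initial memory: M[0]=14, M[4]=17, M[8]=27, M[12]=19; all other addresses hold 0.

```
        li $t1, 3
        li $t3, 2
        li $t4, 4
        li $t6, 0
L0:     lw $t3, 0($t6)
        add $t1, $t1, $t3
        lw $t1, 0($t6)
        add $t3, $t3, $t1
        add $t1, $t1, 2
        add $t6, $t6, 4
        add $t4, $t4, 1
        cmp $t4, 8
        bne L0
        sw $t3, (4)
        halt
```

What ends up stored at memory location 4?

38

$t1=3
$t3=2
$t4=4
$t6=0
$t3=M[0]=14
$t1=3+14=17
$t1=M[0]=14
$t3=14+14=28
$t1=14+2=16
$t6=0+4=4
$t4=4+1=5
cmp $t4, 8  (cmp 5,8)
bne L0: taken
$t3=M[4]=17
$t1=16+17=33
$t1=M[4]=17
$t3=17+17=34
$t1=17+2=19
$t6=4+4=8
$t4=5+1=6
cmp $t4, 8  (cmp 6,8)
bne L0: taken
$t3=M[8]=27
$t1=19+27=46
$t1=M[8]=27
$t3=27+27=54
$t1=27+2=29
$t6=8+4=12
$t4=6+1=7
cmp $t4, 8  (cmp 7,8)
bne L0: taken
$t3=M[12]=19
$t1=29+19=48
$t1=M[12]=19
$t3=19+19=38
$t1=19+2=21
$t6=12+4=16
$t4=7+1=8
cmp $t4, 8  (cmp 8,8)
bne L0: not taken
sw $t3, (4) → M[4]=38
halt.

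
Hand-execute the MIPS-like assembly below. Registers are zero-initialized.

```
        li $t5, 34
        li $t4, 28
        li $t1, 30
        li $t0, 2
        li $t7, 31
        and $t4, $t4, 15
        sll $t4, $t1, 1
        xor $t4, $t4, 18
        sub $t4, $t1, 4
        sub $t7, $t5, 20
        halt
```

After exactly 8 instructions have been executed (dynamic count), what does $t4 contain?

46

li $t5, 34 → $t5=34
li $t4, 28 → $t4=28
li $t1, 30 → $t1=30
li $t0, 2 → $t0=2
li $t7, 31 → $t7=31
and $t4, $t4, 15 → $t4=28&15=12
sll $t4, $t1, 1 → $t4=30<<1=60
xor $t4, $t4, 18 → $t4=60^18=46
After step 8: $t4 = 46.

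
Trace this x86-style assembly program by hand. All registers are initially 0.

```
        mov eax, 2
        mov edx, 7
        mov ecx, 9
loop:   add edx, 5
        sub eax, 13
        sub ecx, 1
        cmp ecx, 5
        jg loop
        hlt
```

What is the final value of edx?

mov eax, 2 → eax=2
mov edx, 7 → edx=7
mov ecx, 9 → ecx=9
add edx, 5 → edx=7+5=12
sub eax, 13 → eax=2-13=-11
sub ecx, 1 → ecx=9-1=8
cmp ecx, 5  (cmp 8,5)
jg loop: taken
add edx, 5 → edx=12+5=17
sub eax, 13 → eax=(-11)-13=-24
sub ecx, 1 → ecx=8-1=7
cmp ecx, 5  (cmp 7,5)
jg loop: taken
add edx, 5 → edx=17+5=22
sub eax, 13 → eax=(-24)-13=-37
sub ecx, 1 → ecx=7-1=6
cmp ecx, 5  (cmp 6,5)
jg loop: taken
add edx, 5 → edx=22+5=27
sub eax, 13 → eax=(-37)-13=-50
sub ecx, 1 → ecx=6-1=5
cmp ecx, 5  (cmp 5,5)
jg loop: not taken
halt.

27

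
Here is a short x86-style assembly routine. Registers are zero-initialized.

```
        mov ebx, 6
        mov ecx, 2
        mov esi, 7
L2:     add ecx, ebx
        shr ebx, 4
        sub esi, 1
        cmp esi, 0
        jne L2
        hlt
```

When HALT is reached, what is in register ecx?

ebx=6
ecx=2
esi=7
ecx=2+6=8
ebx=6>>4=0
esi=7-1=6
cmp esi, 0  (cmp 6,0)
jne L2: taken
ecx=8+0=8
ebx=0>>4=0
esi=6-1=5
cmp esi, 0  (cmp 5,0)
jne L2: taken
ecx=8+0=8
ebx=0>>4=0
esi=5-1=4
cmp esi, 0  (cmp 4,0)
jne L2: taken
ecx=8+0=8
ebx=0>>4=0
esi=4-1=3
cmp esi, 0  (cmp 3,0)
jne L2: taken
ecx=8+0=8
ebx=0>>4=0
esi=3-1=2
cmp esi, 0  (cmp 2,0)
jne L2: taken
ecx=8+0=8
ebx=0>>4=0
esi=2-1=1
cmp esi, 0  (cmp 1,0)
jne L2: taken
ecx=8+0=8
ebx=0>>4=0
esi=1-1=0
cmp esi, 0  (cmp 0,0)
jne L2: not taken
halt.

8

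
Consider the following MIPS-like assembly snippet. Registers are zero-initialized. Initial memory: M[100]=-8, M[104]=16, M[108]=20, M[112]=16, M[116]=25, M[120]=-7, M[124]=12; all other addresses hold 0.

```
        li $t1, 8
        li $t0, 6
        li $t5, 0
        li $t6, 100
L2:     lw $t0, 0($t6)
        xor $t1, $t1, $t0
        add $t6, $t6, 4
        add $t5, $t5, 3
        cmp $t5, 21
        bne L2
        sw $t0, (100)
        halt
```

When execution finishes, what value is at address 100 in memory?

after li $t1, 8: $t1=8
after li $t0, 6: $t0=6
after li $t5, 0: $t5=0
after li $t6, 100: $t6=100
after lw $t0, 0($t6): $t0=M[100]=-8
after xor $t1, $t1, $t0: $t1=8^(-8)=-16
after add $t6, $t6, 4: $t6=100+4=104
after add $t5, $t5, 3: $t5=0+3=3
cmp $t5, 21  (cmp 3,21)
bne L2: taken
after lw $t0, 0($t6): $t0=M[104]=16
after xor $t1, $t1, $t0: $t1=(-16)^16=-32
after add $t6, $t6, 4: $t6=104+4=108
after add $t5, $t5, 3: $t5=3+3=6
cmp $t5, 21  (cmp 6,21)
bne L2: taken
after lw $t0, 0($t6): $t0=M[108]=20
after xor $t1, $t1, $t0: $t1=(-32)^20=-12
after add $t6, $t6, 4: $t6=108+4=112
after add $t5, $t5, 3: $t5=6+3=9
cmp $t5, 21  (cmp 9,21)
bne L2: taken
after lw $t0, 0($t6): $t0=M[112]=16
after xor $t1, $t1, $t0: $t1=(-12)^16=-28
after add $t6, $t6, 4: $t6=112+4=116
after add $t5, $t5, 3: $t5=9+3=12
cmp $t5, 21  (cmp 12,21)
bne L2: taken
after lw $t0, 0($t6): $t0=M[116]=25
after xor $t1, $t1, $t0: $t1=(-28)^25=-3
after add $t6, $t6, 4: $t6=116+4=120
after add $t5, $t5, 3: $t5=12+3=15
cmp $t5, 21  (cmp 15,21)
bne L2: taken
after lw $t0, 0($t6): $t0=M[120]=-7
after xor $t1, $t1, $t0: $t1=(-3)^(-7)=4
after add $t6, $t6, 4: $t6=120+4=124
after add $t5, $t5, 3: $t5=15+3=18
cmp $t5, 21  (cmp 18,21)
bne L2: taken
after lw $t0, 0($t6): $t0=M[124]=12
after xor $t1, $t1, $t0: $t1=4^12=8
after add $t6, $t6, 4: $t6=124+4=128
after add $t5, $t5, 3: $t5=18+3=21
cmp $t5, 21  (cmp 21,21)
bne L2: not taken
sw $t0, (100) → M[100]=12
halt.

12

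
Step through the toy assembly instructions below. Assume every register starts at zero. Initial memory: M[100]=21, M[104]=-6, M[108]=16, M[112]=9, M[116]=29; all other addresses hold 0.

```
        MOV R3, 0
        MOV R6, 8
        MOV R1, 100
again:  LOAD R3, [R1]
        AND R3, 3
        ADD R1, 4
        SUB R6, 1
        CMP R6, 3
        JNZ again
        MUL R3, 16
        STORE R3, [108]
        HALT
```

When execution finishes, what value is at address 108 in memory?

MOV R3, 0 → R3=0
MOV R6, 8 → R6=8
MOV R1, 100 → R1=100
LOAD R3, [R1] → R3=M[100]=21
AND R3, 3 → R3=21&3=1
ADD R1, 4 → R1=100+4=104
SUB R6, 1 → R6=8-1=7
CMP R6, 3  (cmp 7,3)
JNZ again: taken
LOAD R3, [R1] → R3=M[104]=-6
AND R3, 3 → R3=(-6)&3=2
ADD R1, 4 → R1=104+4=108
SUB R6, 1 → R6=7-1=6
CMP R6, 3  (cmp 6,3)
JNZ again: taken
LOAD R3, [R1] → R3=M[108]=16
AND R3, 3 → R3=16&3=0
ADD R1, 4 → R1=108+4=112
SUB R6, 1 → R6=6-1=5
CMP R6, 3  (cmp 5,3)
JNZ again: taken
LOAD R3, [R1] → R3=M[112]=9
AND R3, 3 → R3=9&3=1
ADD R1, 4 → R1=112+4=116
SUB R6, 1 → R6=5-1=4
CMP R6, 3  (cmp 4,3)
JNZ again: taken
LOAD R3, [R1] → R3=M[116]=29
AND R3, 3 → R3=29&3=1
ADD R1, 4 → R1=116+4=120
SUB R6, 1 → R6=4-1=3
CMP R6, 3  (cmp 3,3)
JNZ again: not taken
MUL R3, 16 → R3=1*16=16
STORE R3, [108] → M[108]=16
halt.

16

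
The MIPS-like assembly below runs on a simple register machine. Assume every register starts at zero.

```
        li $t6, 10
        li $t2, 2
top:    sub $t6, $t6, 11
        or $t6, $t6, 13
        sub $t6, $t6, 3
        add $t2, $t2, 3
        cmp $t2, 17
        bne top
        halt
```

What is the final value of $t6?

-36

li $t6, 10 → $t6=10
li $t2, 2 → $t2=2
sub $t6, $t6, 11 → $t6=10-11=-1
or $t6, $t6, 13 → $t6=(-1)|13=-1
sub $t6, $t6, 3 → $t6=(-1)-3=-4
add $t2, $t2, 3 → $t2=2+3=5
cmp $t2, 17  (cmp 5,17)
bne top: taken
sub $t6, $t6, 11 → $t6=(-4)-11=-15
or $t6, $t6, 13 → $t6=(-15)|13=-3
sub $t6, $t6, 3 → $t6=(-3)-3=-6
add $t2, $t2, 3 → $t2=5+3=8
cmp $t2, 17  (cmp 8,17)
bne top: taken
sub $t6, $t6, 11 → $t6=(-6)-11=-17
or $t6, $t6, 13 → $t6=(-17)|13=-17
sub $t6, $t6, 3 → $t6=(-17)-3=-20
add $t2, $t2, 3 → $t2=8+3=11
cmp $t2, 17  (cmp 11,17)
bne top: taken
sub $t6, $t6, 11 → $t6=(-20)-11=-31
or $t6, $t6, 13 → $t6=(-31)|13=-19
sub $t6, $t6, 3 → $t6=(-19)-3=-22
add $t2, $t2, 3 → $t2=11+3=14
cmp $t2, 17  (cmp 14,17)
bne top: taken
sub $t6, $t6, 11 → $t6=(-22)-11=-33
or $t6, $t6, 13 → $t6=(-33)|13=-33
sub $t6, $t6, 3 → $t6=(-33)-3=-36
add $t2, $t2, 3 → $t2=14+3=17
cmp $t2, 17  (cmp 17,17)
bne top: not taken
halt.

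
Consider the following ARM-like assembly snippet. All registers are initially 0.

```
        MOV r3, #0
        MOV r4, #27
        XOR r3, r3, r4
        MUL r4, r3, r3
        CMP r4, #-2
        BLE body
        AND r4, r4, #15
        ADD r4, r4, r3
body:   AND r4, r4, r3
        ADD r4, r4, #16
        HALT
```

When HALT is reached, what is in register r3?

27

MOV r3, #0 → r3=0
MOV r4, #27 → r4=27
XOR r3, r3, r4 → r3=0^27=27
MUL r4, r3, r3 → r4=27*27=729
CMP r4, #-2  (cmp 729,-2)
BLE body: not taken
AND r4, r4, #15 → r4=729&15=9
ADD r4, r4, r3 → r4=9+27=36
AND r4, r4, r3 → r4=36&27=0
ADD r4, r4, #16 → r4=0+16=16
halt.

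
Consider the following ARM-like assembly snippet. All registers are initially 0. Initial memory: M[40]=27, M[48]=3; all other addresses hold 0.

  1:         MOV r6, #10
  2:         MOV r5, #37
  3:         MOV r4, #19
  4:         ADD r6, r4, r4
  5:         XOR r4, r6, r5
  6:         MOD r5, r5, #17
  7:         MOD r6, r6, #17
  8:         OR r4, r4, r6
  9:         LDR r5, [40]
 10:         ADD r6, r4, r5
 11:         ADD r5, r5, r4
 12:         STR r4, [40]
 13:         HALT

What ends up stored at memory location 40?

r6=10
r5=37
r4=19
r6=19+19=38
r4=38^37=3
r5=37%17=3
r6=38%17=4
r4=3|4=7
r5=M[40]=27
r6=7+27=34
r5=27+7=34
STR r4, [40] → M[40]=7
halt.

7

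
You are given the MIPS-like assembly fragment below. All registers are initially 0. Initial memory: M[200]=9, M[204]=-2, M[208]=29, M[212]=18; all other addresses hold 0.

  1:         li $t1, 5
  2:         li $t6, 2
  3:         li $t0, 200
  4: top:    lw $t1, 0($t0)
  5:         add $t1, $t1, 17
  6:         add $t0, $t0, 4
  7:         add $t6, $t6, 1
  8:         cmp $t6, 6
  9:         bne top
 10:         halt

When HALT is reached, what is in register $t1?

$t1=5
$t6=2
$t0=200
$t1=M[200]=9
$t1=9+17=26
$t0=200+4=204
$t6=2+1=3
cmp $t6, 6  (cmp 3,6)
bne top: taken
$t1=M[204]=-2
$t1=(-2)+17=15
$t0=204+4=208
$t6=3+1=4
cmp $t6, 6  (cmp 4,6)
bne top: taken
$t1=M[208]=29
$t1=29+17=46
$t0=208+4=212
$t6=4+1=5
cmp $t6, 6  (cmp 5,6)
bne top: taken
$t1=M[212]=18
$t1=18+17=35
$t0=212+4=216
$t6=5+1=6
cmp $t6, 6  (cmp 6,6)
bne top: not taken
halt.

35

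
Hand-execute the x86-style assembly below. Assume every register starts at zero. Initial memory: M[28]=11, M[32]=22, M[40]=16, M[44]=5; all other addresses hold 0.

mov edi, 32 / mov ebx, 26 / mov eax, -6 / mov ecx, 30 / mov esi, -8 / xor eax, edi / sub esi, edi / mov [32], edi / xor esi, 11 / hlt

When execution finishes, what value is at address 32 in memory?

edi=32
ebx=26
eax=-6
ecx=30
esi=-8
eax=(-6)^32=-38
esi=(-8)-32=-40
mov [32], edi → M[32]=32
esi=(-40)^11=-45
halt.

32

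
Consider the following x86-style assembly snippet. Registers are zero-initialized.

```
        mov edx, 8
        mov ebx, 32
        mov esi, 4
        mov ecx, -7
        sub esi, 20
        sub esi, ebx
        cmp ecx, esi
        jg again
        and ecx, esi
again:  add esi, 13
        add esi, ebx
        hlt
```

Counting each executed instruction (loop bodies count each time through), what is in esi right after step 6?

-48

mov edx, 8 → edx=8
mov ebx, 32 → ebx=32
mov esi, 4 → esi=4
mov ecx, -7 → ecx=-7
sub esi, 20 → esi=4-20=-16
sub esi, ebx → esi=(-16)-32=-48
After step 6: esi = -48.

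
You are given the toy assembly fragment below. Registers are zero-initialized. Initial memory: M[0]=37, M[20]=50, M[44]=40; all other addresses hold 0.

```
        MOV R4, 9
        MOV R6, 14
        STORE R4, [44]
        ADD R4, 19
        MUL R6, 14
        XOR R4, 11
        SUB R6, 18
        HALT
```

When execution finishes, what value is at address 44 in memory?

9

MOV R4, 9 → R4=9
MOV R6, 14 → R6=14
STORE R4, [44] → M[44]=9
ADD R4, 19 → R4=9+19=28
MUL R6, 14 → R6=14*14=196
XOR R4, 11 → R4=28^11=23
SUB R6, 18 → R6=196-18=178
halt.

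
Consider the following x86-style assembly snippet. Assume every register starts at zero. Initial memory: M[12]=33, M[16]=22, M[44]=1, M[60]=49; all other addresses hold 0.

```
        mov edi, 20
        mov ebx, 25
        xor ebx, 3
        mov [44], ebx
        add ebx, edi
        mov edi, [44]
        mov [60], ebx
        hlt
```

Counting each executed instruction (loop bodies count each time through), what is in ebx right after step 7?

46

after mov edi, 20: edi=20
after mov ebx, 25: ebx=25
after xor ebx, 3: ebx=25^3=26
mov [44], ebx → M[44]=26
after add ebx, edi: ebx=26+20=46
after mov edi, [44]: edi=M[44]=26
mov [60], ebx → M[60]=46
After step 7: ebx = 46.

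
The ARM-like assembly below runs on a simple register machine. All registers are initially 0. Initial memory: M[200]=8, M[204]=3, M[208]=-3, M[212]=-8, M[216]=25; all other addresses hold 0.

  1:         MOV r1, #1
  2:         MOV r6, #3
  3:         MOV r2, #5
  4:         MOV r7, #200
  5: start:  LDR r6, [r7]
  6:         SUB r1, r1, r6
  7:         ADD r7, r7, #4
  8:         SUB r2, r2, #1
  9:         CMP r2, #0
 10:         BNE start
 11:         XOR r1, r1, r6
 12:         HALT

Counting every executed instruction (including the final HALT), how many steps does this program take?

after MOV r1, #1: r1=1
after MOV r6, #3: r6=3
after MOV r2, #5: r2=5
after MOV r7, #200: r7=200
after LDR r6, [r7]: r6=M[200]=8
after SUB r1, r1, r6: r1=1-8=-7
after ADD r7, r7, #4: r7=200+4=204
after SUB r2, r2, #1: r2=5-1=4
CMP r2, #0  (cmp 4,0)
BNE start: taken
after LDR r6, [r7]: r6=M[204]=3
after SUB r1, r1, r6: r1=(-7)-3=-10
after ADD r7, r7, #4: r7=204+4=208
after SUB r2, r2, #1: r2=4-1=3
CMP r2, #0  (cmp 3,0)
BNE start: taken
after LDR r6, [r7]: r6=M[208]=-3
after SUB r1, r1, r6: r1=(-10)-(-3)=-7
after ADD r7, r7, #4: r7=208+4=212
after SUB r2, r2, #1: r2=3-1=2
CMP r2, #0  (cmp 2,0)
BNE start: taken
after LDR r6, [r7]: r6=M[212]=-8
after SUB r1, r1, r6: r1=(-7)-(-8)=1
after ADD r7, r7, #4: r7=212+4=216
after SUB r2, r2, #1: r2=2-1=1
CMP r2, #0  (cmp 1,0)
BNE start: taken
after LDR r6, [r7]: r6=M[216]=25
after SUB r1, r1, r6: r1=1-25=-24
after ADD r7, r7, #4: r7=216+4=220
after SUB r2, r2, #1: r2=1-1=0
CMP r2, #0  (cmp 0,0)
BNE start: not taken
after XOR r1, r1, r6: r1=(-24)^25=-15
halt.
Total executed instructions: 36.

36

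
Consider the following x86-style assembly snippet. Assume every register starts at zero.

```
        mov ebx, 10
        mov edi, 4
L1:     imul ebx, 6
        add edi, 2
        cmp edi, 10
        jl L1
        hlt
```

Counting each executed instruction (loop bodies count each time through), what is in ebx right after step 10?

ebx=10
edi=4
ebx=10*6=60
edi=4+2=6
cmp edi, 10  (cmp 6,10)
jl L1: taken
ebx=60*6=360
edi=6+2=8
cmp edi, 10  (cmp 8,10)
jl L1: taken
After step 10: ebx = 360.

360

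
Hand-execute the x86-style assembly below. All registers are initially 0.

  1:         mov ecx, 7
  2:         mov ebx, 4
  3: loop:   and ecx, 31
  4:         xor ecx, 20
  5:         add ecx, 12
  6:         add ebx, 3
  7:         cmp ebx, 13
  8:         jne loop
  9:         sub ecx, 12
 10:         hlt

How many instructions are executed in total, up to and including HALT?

22

ecx=7
ebx=4
ecx=7&31=7
ecx=7^20=19
ecx=19+12=31
ebx=4+3=7
cmp ebx, 13  (cmp 7,13)
jne loop: taken
ecx=31&31=31
ecx=31^20=11
ecx=11+12=23
ebx=7+3=10
cmp ebx, 13  (cmp 10,13)
jne loop: taken
ecx=23&31=23
ecx=23^20=3
ecx=3+12=15
ebx=10+3=13
cmp ebx, 13  (cmp 13,13)
jne loop: not taken
ecx=15-12=3
halt.
Total executed instructions: 22.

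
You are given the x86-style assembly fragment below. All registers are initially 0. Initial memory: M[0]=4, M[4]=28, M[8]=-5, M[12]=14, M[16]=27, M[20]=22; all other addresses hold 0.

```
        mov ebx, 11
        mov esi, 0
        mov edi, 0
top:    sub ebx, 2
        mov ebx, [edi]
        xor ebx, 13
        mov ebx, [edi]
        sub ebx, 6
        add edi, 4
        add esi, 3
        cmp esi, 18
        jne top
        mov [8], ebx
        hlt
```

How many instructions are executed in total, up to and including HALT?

59

ebx=11
esi=0
edi=0
ebx=11-2=9
ebx=M[0]=4
ebx=4^13=9
ebx=M[0]=4
ebx=4-6=-2
edi=0+4=4
esi=0+3=3
cmp esi, 18  (cmp 3,18)
jne top: taken
ebx=(-2)-2=-4
ebx=M[4]=28
ebx=28^13=17
ebx=M[4]=28
ebx=28-6=22
edi=4+4=8
esi=3+3=6
cmp esi, 18  (cmp 6,18)
jne top: taken
ebx=22-2=20
ebx=M[8]=-5
ebx=(-5)^13=-10
ebx=M[8]=-5
ebx=(-5)-6=-11
edi=8+4=12
esi=6+3=9
cmp esi, 18  (cmp 9,18)
jne top: taken
ebx=(-11)-2=-13
ebx=M[12]=14
ebx=14^13=3
ebx=M[12]=14
ebx=14-6=8
edi=12+4=16
esi=9+3=12
cmp esi, 18  (cmp 12,18)
jne top: taken
ebx=8-2=6
ebx=M[16]=27
ebx=27^13=22
ebx=M[16]=27
ebx=27-6=21
edi=16+4=20
esi=12+3=15
cmp esi, 18  (cmp 15,18)
jne top: taken
ebx=21-2=19
ebx=M[20]=22
ebx=22^13=27
ebx=M[20]=22
ebx=22-6=16
edi=20+4=24
esi=15+3=18
cmp esi, 18  (cmp 18,18)
jne top: not taken
mov [8], ebx → M[8]=16
halt.
Total executed instructions: 59.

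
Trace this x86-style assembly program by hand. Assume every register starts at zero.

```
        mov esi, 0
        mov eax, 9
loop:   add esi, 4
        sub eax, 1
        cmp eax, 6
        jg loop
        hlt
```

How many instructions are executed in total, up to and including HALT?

15

mov esi, 0 → esi=0
mov eax, 9 → eax=9
add esi, 4 → esi=0+4=4
sub eax, 1 → eax=9-1=8
cmp eax, 6  (cmp 8,6)
jg loop: taken
add esi, 4 → esi=4+4=8
sub eax, 1 → eax=8-1=7
cmp eax, 6  (cmp 7,6)
jg loop: taken
add esi, 4 → esi=8+4=12
sub eax, 1 → eax=7-1=6
cmp eax, 6  (cmp 6,6)
jg loop: not taken
halt.
Total executed instructions: 15.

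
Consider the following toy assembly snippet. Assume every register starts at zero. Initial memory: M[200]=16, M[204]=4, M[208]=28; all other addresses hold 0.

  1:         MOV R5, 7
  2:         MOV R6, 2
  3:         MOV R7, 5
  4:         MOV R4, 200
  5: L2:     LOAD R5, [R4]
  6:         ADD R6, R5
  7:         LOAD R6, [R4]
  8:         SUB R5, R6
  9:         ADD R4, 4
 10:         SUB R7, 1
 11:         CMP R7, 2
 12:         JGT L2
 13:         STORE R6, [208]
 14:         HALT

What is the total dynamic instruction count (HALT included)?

MOV R5, 7 → R5=7
MOV R6, 2 → R6=2
MOV R7, 5 → R7=5
MOV R4, 200 → R4=200
LOAD R5, [R4] → R5=M[200]=16
ADD R6, R5 → R6=2+16=18
LOAD R6, [R4] → R6=M[200]=16
SUB R5, R6 → R5=16-16=0
ADD R4, 4 → R4=200+4=204
SUB R7, 1 → R7=5-1=4
CMP R7, 2  (cmp 4,2)
JGT L2: taken
LOAD R5, [R4] → R5=M[204]=4
ADD R6, R5 → R6=16+4=20
LOAD R6, [R4] → R6=M[204]=4
SUB R5, R6 → R5=4-4=0
ADD R4, 4 → R4=204+4=208
SUB R7, 1 → R7=4-1=3
CMP R7, 2  (cmp 3,2)
JGT L2: taken
LOAD R5, [R4] → R5=M[208]=28
ADD R6, R5 → R6=4+28=32
LOAD R6, [R4] → R6=M[208]=28
SUB R5, R6 → R5=28-28=0
ADD R4, 4 → R4=208+4=212
SUB R7, 1 → R7=3-1=2
CMP R7, 2  (cmp 2,2)
JGT L2: not taken
STORE R6, [208] → M[208]=28
halt.
Total executed instructions: 30.

30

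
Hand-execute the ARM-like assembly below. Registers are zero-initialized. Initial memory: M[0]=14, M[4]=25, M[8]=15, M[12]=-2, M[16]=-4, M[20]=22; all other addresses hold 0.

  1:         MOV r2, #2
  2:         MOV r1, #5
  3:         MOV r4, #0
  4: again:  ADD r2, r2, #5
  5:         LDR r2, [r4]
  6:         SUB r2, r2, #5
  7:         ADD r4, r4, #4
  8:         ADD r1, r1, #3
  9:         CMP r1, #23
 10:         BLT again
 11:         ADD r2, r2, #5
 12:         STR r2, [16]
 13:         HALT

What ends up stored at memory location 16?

r2=2
r1=5
r4=0
r2=2+5=7
r2=M[0]=14
r2=14-5=9
r4=0+4=4
r1=5+3=8
CMP r1, #23  (cmp 8,23)
BLT again: taken
r2=9+5=14
r2=M[4]=25
r2=25-5=20
r4=4+4=8
r1=8+3=11
CMP r1, #23  (cmp 11,23)
BLT again: taken
r2=20+5=25
r2=M[8]=15
r2=15-5=10
r4=8+4=12
r1=11+3=14
CMP r1, #23  (cmp 14,23)
BLT again: taken
r2=10+5=15
r2=M[12]=-2
r2=(-2)-5=-7
r4=12+4=16
r1=14+3=17
CMP r1, #23  (cmp 17,23)
BLT again: taken
r2=(-7)+5=-2
r2=M[16]=-4
r2=(-4)-5=-9
r4=16+4=20
r1=17+3=20
CMP r1, #23  (cmp 20,23)
BLT again: taken
r2=(-9)+5=-4
r2=M[20]=22
r2=22-5=17
r4=20+4=24
r1=20+3=23
CMP r1, #23  (cmp 23,23)
BLT again: not taken
r2=17+5=22
STR r2, [16] → M[16]=22
halt.

22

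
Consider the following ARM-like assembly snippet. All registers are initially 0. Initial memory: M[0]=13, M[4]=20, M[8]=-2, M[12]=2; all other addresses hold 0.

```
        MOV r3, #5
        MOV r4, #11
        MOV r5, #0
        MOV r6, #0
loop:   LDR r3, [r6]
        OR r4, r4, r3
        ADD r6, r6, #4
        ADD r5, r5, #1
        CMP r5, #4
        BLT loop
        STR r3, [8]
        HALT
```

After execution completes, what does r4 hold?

-1

MOV r3, #5 → r3=5
MOV r4, #11 → r4=11
MOV r5, #0 → r5=0
MOV r6, #0 → r6=0
LDR r3, [r6] → r3=M[0]=13
OR r4, r4, r3 → r4=11|13=15
ADD r6, r6, #4 → r6=0+4=4
ADD r5, r5, #1 → r5=0+1=1
CMP r5, #4  (cmp 1,4)
BLT loop: taken
LDR r3, [r6] → r3=M[4]=20
OR r4, r4, r3 → r4=15|20=31
ADD r6, r6, #4 → r6=4+4=8
ADD r5, r5, #1 → r5=1+1=2
CMP r5, #4  (cmp 2,4)
BLT loop: taken
LDR r3, [r6] → r3=M[8]=-2
OR r4, r4, r3 → r4=31|(-2)=-1
ADD r6, r6, #4 → r6=8+4=12
ADD r5, r5, #1 → r5=2+1=3
CMP r5, #4  (cmp 3,4)
BLT loop: taken
LDR r3, [r6] → r3=M[12]=2
OR r4, r4, r3 → r4=(-1)|2=-1
ADD r6, r6, #4 → r6=12+4=16
ADD r5, r5, #1 → r5=3+1=4
CMP r5, #4  (cmp 4,4)
BLT loop: not taken
STR r3, [8] → M[8]=2
halt.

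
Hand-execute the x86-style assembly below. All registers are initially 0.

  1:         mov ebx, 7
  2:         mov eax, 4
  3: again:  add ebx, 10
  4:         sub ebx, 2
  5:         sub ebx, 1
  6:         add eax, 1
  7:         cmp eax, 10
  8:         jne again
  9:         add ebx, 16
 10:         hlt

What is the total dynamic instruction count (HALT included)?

40

mov ebx, 7 → ebx=7
mov eax, 4 → eax=4
add ebx, 10 → ebx=7+10=17
sub ebx, 2 → ebx=17-2=15
sub ebx, 1 → ebx=15-1=14
add eax, 1 → eax=4+1=5
cmp eax, 10  (cmp 5,10)
jne again: taken
add ebx, 10 → ebx=14+10=24
sub ebx, 2 → ebx=24-2=22
sub ebx, 1 → ebx=22-1=21
add eax, 1 → eax=5+1=6
cmp eax, 10  (cmp 6,10)
jne again: taken
add ebx, 10 → ebx=21+10=31
sub ebx, 2 → ebx=31-2=29
sub ebx, 1 → ebx=29-1=28
add eax, 1 → eax=6+1=7
cmp eax, 10  (cmp 7,10)
jne again: taken
add ebx, 10 → ebx=28+10=38
sub ebx, 2 → ebx=38-2=36
sub ebx, 1 → ebx=36-1=35
add eax, 1 → eax=7+1=8
cmp eax, 10  (cmp 8,10)
jne again: taken
add ebx, 10 → ebx=35+10=45
sub ebx, 2 → ebx=45-2=43
sub ebx, 1 → ebx=43-1=42
add eax, 1 → eax=8+1=9
cmp eax, 10  (cmp 9,10)
jne again: taken
add ebx, 10 → ebx=42+10=52
sub ebx, 2 → ebx=52-2=50
sub ebx, 1 → ebx=50-1=49
add eax, 1 → eax=9+1=10
cmp eax, 10  (cmp 10,10)
jne again: not taken
add ebx, 16 → ebx=49+16=65
halt.
Total executed instructions: 40.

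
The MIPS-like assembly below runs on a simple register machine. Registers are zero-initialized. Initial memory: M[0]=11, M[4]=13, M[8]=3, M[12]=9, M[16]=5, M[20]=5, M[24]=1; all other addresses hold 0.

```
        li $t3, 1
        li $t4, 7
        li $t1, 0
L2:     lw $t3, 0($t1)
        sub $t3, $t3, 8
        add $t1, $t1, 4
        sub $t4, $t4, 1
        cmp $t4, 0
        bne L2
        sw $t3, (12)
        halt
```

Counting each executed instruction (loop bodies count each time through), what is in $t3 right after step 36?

-3

after li $t3, 1: $t3=1
after li $t4, 7: $t4=7
after li $t1, 0: $t1=0
after lw $t3, 0($t1): $t3=M[0]=11
after sub $t3, $t3, 8: $t3=11-8=3
after add $t1, $t1, 4: $t1=0+4=4
after sub $t4, $t4, 1: $t4=7-1=6
cmp $t4, 0  (cmp 6,0)
bne L2: taken
after lw $t3, 0($t1): $t3=M[4]=13
after sub $t3, $t3, 8: $t3=13-8=5
after add $t1, $t1, 4: $t1=4+4=8
after sub $t4, $t4, 1: $t4=6-1=5
cmp $t4, 0  (cmp 5,0)
bne L2: taken
after lw $t3, 0($t1): $t3=M[8]=3
after sub $t3, $t3, 8: $t3=3-8=-5
after add $t1, $t1, 4: $t1=8+4=12
after sub $t4, $t4, 1: $t4=5-1=4
cmp $t4, 0  (cmp 4,0)
bne L2: taken
after lw $t3, 0($t1): $t3=M[12]=9
after sub $t3, $t3, 8: $t3=9-8=1
after add $t1, $t1, 4: $t1=12+4=16
after sub $t4, $t4, 1: $t4=4-1=3
cmp $t4, 0  (cmp 3,0)
bne L2: taken
after lw $t3, 0($t1): $t3=M[16]=5
after sub $t3, $t3, 8: $t3=5-8=-3
after add $t1, $t1, 4: $t1=16+4=20
after sub $t4, $t4, 1: $t4=3-1=2
cmp $t4, 0  (cmp 2,0)
bne L2: taken
after lw $t3, 0($t1): $t3=M[20]=5
after sub $t3, $t3, 8: $t3=5-8=-3
after add $t1, $t1, 4: $t1=20+4=24
After step 36: $t3 = -3.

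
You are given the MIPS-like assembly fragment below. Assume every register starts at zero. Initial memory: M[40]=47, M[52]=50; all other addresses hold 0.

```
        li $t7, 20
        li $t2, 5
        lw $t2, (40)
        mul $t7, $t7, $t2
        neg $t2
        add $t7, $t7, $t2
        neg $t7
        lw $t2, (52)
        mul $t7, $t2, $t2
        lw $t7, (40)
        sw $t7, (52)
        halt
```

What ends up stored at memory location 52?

$t7=20
$t2=5
$t2=M[40]=47
$t7=20*47=940
$t2=-(47)=-47
$t7=940+(-47)=893
$t7=-(893)=-893
$t2=M[52]=50
$t7=50*50=2500
$t7=M[40]=47
sw $t7, (52) → M[52]=47
halt.

47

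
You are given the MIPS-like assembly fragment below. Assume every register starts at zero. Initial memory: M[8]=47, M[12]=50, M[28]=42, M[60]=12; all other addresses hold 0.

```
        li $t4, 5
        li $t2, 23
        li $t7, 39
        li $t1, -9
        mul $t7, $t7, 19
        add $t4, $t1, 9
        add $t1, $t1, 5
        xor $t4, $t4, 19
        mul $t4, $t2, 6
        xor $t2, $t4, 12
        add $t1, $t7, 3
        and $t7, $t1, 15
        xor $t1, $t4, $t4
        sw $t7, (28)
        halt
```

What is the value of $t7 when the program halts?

8

li $t4, 5 → $t4=5
li $t2, 23 → $t2=23
li $t7, 39 → $t7=39
li $t1, -9 → $t1=-9
mul $t7, $t7, 19 → $t7=39*19=741
add $t4, $t1, 9 → $t4=(-9)+9=0
add $t1, $t1, 5 → $t1=(-9)+5=-4
xor $t4, $t4, 19 → $t4=0^19=19
mul $t4, $t2, 6 → $t4=23*6=138
xor $t2, $t4, 12 → $t2=138^12=134
add $t1, $t7, 3 → $t1=741+3=744
and $t7, $t1, 15 → $t7=744&15=8
xor $t1, $t4, $t4 → $t1=138^138=0
sw $t7, (28) → M[28]=8
halt.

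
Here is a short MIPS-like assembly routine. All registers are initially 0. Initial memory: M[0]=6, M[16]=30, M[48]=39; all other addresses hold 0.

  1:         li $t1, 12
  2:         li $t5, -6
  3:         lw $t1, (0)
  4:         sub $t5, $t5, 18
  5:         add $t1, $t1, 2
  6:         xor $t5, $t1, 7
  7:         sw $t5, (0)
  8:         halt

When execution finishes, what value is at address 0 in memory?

15

after li $t1, 12: $t1=12
after li $t5, -6: $t5=-6
after lw $t1, (0): $t1=M[0]=6
after sub $t5, $t5, 18: $t5=(-6)-18=-24
after add $t1, $t1, 2: $t1=6+2=8
after xor $t5, $t1, 7: $t5=8^7=15
sw $t5, (0) → M[0]=15
halt.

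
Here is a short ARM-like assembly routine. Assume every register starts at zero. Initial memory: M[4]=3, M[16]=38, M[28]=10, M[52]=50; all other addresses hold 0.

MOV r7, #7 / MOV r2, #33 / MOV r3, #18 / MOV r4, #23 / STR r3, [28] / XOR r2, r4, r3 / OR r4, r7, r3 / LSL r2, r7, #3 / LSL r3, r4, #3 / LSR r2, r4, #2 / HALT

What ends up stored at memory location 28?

after MOV r7, #7: r7=7
after MOV r2, #33: r2=33
after MOV r3, #18: r3=18
after MOV r4, #23: r4=23
STR r3, [28] → M[28]=18
after XOR r2, r4, r3: r2=23^18=5
after OR r4, r7, r3: r4=7|18=23
after LSL r2, r7, #3: r2=7<<3=56
after LSL r3, r4, #3: r3=23<<3=184
after LSR r2, r4, #2: r2=23>>2=5
halt.

18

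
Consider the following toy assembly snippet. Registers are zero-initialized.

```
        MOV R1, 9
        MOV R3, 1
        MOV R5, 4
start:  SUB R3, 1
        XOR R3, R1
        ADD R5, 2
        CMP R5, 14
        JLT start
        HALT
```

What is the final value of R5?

14

MOV R1, 9 → R1=9
MOV R3, 1 → R3=1
MOV R5, 4 → R5=4
SUB R3, 1 → R3=1-1=0
XOR R3, R1 → R3=0^9=9
ADD R5, 2 → R5=4+2=6
CMP R5, 14  (cmp 6,14)
JLT start: taken
SUB R3, 1 → R3=9-1=8
XOR R3, R1 → R3=8^9=1
ADD R5, 2 → R5=6+2=8
CMP R5, 14  (cmp 8,14)
JLT start: taken
SUB R3, 1 → R3=1-1=0
XOR R3, R1 → R3=0^9=9
ADD R5, 2 → R5=8+2=10
CMP R5, 14  (cmp 10,14)
JLT start: taken
SUB R3, 1 → R3=9-1=8
XOR R3, R1 → R3=8^9=1
ADD R5, 2 → R5=10+2=12
CMP R5, 14  (cmp 12,14)
JLT start: taken
SUB R3, 1 → R3=1-1=0
XOR R3, R1 → R3=0^9=9
ADD R5, 2 → R5=12+2=14
CMP R5, 14  (cmp 14,14)
JLT start: not taken
halt.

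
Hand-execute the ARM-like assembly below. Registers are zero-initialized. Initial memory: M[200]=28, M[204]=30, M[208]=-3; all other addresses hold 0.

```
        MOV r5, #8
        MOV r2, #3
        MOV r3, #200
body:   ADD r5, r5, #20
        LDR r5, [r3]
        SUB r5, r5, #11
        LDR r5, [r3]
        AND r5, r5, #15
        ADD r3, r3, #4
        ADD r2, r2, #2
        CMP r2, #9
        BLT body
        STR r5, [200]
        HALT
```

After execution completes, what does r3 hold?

212

after MOV r5, #8: r5=8
after MOV r2, #3: r2=3
after MOV r3, #200: r3=200
after ADD r5, r5, #20: r5=8+20=28
after LDR r5, [r3]: r5=M[200]=28
after SUB r5, r5, #11: r5=28-11=17
after LDR r5, [r3]: r5=M[200]=28
after AND r5, r5, #15: r5=28&15=12
after ADD r3, r3, #4: r3=200+4=204
after ADD r2, r2, #2: r2=3+2=5
CMP r2, #9  (cmp 5,9)
BLT body: taken
after ADD r5, r5, #20: r5=12+20=32
after LDR r5, [r3]: r5=M[204]=30
after SUB r5, r5, #11: r5=30-11=19
after LDR r5, [r3]: r5=M[204]=30
after AND r5, r5, #15: r5=30&15=14
after ADD r3, r3, #4: r3=204+4=208
after ADD r2, r2, #2: r2=5+2=7
CMP r2, #9  (cmp 7,9)
BLT body: taken
after ADD r5, r5, #20: r5=14+20=34
after LDR r5, [r3]: r5=M[208]=-3
after SUB r5, r5, #11: r5=(-3)-11=-14
after LDR r5, [r3]: r5=M[208]=-3
after AND r5, r5, #15: r5=(-3)&15=13
after ADD r3, r3, #4: r3=208+4=212
after ADD r2, r2, #2: r2=7+2=9
CMP r2, #9  (cmp 9,9)
BLT body: not taken
STR r5, [200] → M[200]=13
halt.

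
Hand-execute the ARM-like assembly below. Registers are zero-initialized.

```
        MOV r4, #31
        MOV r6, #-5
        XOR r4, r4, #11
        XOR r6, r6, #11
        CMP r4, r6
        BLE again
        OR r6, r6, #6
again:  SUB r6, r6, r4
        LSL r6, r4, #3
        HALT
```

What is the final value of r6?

r4=31
r6=-5
r4=31^11=20
r6=(-5)^11=-16
CMP r4, r6  (cmp 20,-16)
BLE again: not taken
r6=(-16)|6=-10
r6=(-10)-20=-30
r6=20<<3=160
halt.

160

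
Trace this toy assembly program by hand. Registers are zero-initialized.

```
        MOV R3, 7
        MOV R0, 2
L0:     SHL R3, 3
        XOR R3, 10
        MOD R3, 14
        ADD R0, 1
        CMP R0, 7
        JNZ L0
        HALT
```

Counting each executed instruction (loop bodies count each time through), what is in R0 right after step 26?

6

after MOV R3, 7: R3=7
after MOV R0, 2: R0=2
after SHL R3, 3: R3=7<<3=56
after XOR R3, 10: R3=56^10=50
after MOD R3, 14: R3=50%14=8
after ADD R0, 1: R0=2+1=3
CMP R0, 7  (cmp 3,7)
JNZ L0: taken
after SHL R3, 3: R3=8<<3=64
after XOR R3, 10: R3=64^10=74
after MOD R3, 14: R3=74%14=4
after ADD R0, 1: R0=3+1=4
CMP R0, 7  (cmp 4,7)
JNZ L0: taken
after SHL R3, 3: R3=4<<3=32
after XOR R3, 10: R3=32^10=42
after MOD R3, 14: R3=42%14=0
after ADD R0, 1: R0=4+1=5
CMP R0, 7  (cmp 5,7)
JNZ L0: taken
after SHL R3, 3: R3=0<<3=0
after XOR R3, 10: R3=0^10=10
after MOD R3, 14: R3=10%14=10
after ADD R0, 1: R0=5+1=6
CMP R0, 7  (cmp 6,7)
JNZ L0: taken
After step 26: R0 = 6.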